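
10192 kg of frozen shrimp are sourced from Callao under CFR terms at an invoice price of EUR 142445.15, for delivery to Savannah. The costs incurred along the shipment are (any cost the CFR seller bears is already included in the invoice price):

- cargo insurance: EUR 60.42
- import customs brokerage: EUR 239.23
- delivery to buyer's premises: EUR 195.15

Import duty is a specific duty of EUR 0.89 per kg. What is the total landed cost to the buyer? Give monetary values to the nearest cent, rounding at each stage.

CFR: the seller pays costs through ocean freight to the destination port, but not insurance.
CIF value = CFR price + insurance = 142445.15 + 60.42 = 142505.57
Import duty = 10192 × 0.89 = 9070.88
Buyer bears: insurance 60.42 + brokerage 239.23 + delivery 195.15 + duty 9070.88 = 9565.68
Landed cost = invoice 142445.15 + 9565.68 = 152010.83

Total landed cost: EUR 152010.83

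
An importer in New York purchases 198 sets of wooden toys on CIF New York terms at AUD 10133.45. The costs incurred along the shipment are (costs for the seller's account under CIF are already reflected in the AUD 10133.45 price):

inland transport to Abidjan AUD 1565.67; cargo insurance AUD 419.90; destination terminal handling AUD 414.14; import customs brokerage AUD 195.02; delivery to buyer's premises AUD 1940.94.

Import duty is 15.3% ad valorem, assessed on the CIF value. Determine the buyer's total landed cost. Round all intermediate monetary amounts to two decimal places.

Total landed cost: AUD 14233.97

CIF: the seller pays costs through ocean freight and marine insurance to the destination port.
Already in the invoice (seller's account under CIF): inland to port, insurance — exclude.
The CIF price already equals the CIF value: 10133.45
Import duty = 10133.45 × 15.3% = 1550.42
Buyer bears: destination terminal 414.14 + brokerage 195.02 + delivery 1940.94 + duty 1550.42 = 4100.52
Landed cost = invoice 10133.45 + 4100.52 = 14233.97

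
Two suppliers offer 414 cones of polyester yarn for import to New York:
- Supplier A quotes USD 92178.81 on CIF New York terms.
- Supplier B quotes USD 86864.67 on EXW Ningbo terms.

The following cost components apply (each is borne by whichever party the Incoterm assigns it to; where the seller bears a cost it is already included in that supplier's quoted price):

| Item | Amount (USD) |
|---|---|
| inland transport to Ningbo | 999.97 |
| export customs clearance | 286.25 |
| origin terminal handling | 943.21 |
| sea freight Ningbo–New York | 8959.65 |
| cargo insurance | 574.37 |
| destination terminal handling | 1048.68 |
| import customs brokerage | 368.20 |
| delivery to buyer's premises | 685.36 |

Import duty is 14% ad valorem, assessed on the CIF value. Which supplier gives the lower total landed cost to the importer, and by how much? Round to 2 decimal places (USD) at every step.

Supplier A (CIF):
The CIF price already equals the CIF value: 92178.81
Import duty = 92178.81 × 14% = 12905.03
Buyer bears (A): 1048.68 + 368.20 + 685.36 = 2102.24
Landed cost (A) = invoice 92178.81 + 2102.24 + duty 12905.03 = 107186.08
Supplier B (EXW):
CIF value = EXW price + inland to port + export clearance + origin terminal + freight + insurance = 86864.67 + 999.97 + 286.25 + 943.21 + 8959.65 + 574.37 = 98628.12
Import duty = 98628.12 × 14% = 13807.94
Buyer bears (B): 999.97 + 286.25 + 943.21 + 8959.65 + 574.37 + 1048.68 + 368.20 + 685.36 = 13865.69
Landed cost (B) = invoice 86864.67 + 13865.69 + duty 13807.94 = 114538.30
Difference = |107186.08 − 114538.30| = 7352.22

Supplier A is cheaper by USD 7352.22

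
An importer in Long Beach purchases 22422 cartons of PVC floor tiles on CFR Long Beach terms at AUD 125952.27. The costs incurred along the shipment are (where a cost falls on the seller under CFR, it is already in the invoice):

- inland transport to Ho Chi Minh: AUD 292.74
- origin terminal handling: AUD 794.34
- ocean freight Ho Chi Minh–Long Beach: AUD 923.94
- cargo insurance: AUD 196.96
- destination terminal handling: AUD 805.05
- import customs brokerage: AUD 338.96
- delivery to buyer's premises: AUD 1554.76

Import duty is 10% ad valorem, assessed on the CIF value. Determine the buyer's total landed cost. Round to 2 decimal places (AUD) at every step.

Total landed cost: AUD 141462.92

CFR: the seller pays costs through ocean freight to the destination port, but not insurance.
Already in the invoice (seller's account under CFR): inland to port, origin terminal, freight — exclude.
CIF value = CFR price + insurance = 125952.27 + 196.96 = 126149.23
Import duty = 126149.23 × 10% = 12614.92
Buyer bears: insurance 196.96 + destination terminal 805.05 + brokerage 338.96 + delivery 1554.76 + duty 12614.92 = 15510.65
Landed cost = invoice 125952.27 + 15510.65 = 141462.92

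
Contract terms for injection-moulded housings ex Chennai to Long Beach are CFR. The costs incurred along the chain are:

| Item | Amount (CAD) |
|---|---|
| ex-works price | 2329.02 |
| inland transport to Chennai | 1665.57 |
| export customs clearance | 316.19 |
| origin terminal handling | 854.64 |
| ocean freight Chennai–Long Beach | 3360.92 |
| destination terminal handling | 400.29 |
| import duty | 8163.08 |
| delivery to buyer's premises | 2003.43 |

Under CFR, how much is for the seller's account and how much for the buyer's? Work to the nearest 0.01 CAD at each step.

Seller: CAD 8526.34; buyer: CAD 10566.80

CFR: the seller pays costs through ocean freight to the destination port, but not insurance.
Seller's account: goods 2329.02 + inland to port 1665.57 + export clearance 316.19 + origin terminal 854.64 + freight 3360.92 = 8526.34
Buyer's account: destination terminal 400.29 + duty 8163.08 + delivery 2003.43 = 10566.80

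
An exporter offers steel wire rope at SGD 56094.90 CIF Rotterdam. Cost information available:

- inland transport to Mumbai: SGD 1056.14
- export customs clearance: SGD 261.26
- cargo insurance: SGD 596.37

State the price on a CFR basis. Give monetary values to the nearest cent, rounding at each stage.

CFR price: SGD 55498.53

Not relevant to the conversion: inland to port, export clearance — on the seller under both CIF and CFR; already in the CIF price and stays in the CFR price.
From CIF to CFR, the seller no longer bears: insurance.
CFR price = 56094.90 − 596.37 = 55498.53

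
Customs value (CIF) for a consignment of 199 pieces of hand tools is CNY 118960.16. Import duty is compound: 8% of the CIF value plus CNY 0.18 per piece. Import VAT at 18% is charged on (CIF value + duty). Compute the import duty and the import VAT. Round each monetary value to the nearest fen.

Ad valorem component: 118960.16 × 8% = 9516.81
Specific component: 199 × 0.18 = 35.82
Import duty = 9516.81 + 35.82 = 9552.63
VAT base = CIF + duty = 118960.16 + 9552.63 = 128512.79
Import VAT = 128512.79 × 18% = 23132.30

Import duty: CNY 9552.63; import VAT: CNY 23132.30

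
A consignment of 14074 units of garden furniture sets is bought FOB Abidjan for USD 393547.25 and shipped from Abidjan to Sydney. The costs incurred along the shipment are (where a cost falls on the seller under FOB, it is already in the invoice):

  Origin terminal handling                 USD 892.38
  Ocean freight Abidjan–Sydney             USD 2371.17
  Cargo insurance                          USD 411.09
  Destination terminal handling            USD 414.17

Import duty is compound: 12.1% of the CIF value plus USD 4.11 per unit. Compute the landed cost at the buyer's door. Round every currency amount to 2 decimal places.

FOB: the seller bears costs until goods are on board at the origin port; the buyer bears freight, insurance and all costs thereafter.
Already in the invoice (seller's account under FOB): origin terminal — exclude.
CIF value = FOB price + freight + insurance = 393547.25 + 2371.17 + 411.09 = 396329.51
Ad valorem component: 396329.51 × 12.1% = 47955.87
Specific component: 14074 × 4.11 = 57844.14
Import duty = 47955.87 + 57844.14 = 105800.01
Buyer bears: freight 2371.17 + insurance 411.09 + destination terminal 414.17 + duty 105800.01 = 108996.44
Landed cost = invoice 393547.25 + 108996.44 = 502543.69

Total landed cost: USD 502543.69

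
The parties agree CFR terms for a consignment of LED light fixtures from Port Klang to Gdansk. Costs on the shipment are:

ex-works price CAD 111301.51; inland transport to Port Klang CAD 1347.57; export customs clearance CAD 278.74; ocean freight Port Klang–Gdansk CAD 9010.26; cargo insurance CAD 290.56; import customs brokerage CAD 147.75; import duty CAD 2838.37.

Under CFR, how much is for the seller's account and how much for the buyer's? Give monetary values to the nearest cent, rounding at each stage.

CFR: the seller pays costs through ocean freight to the destination port, but not insurance.
Seller's account: goods 111301.51 + inland to port 1347.57 + export clearance 278.74 + freight 9010.26 = 121938.08
Buyer's account: insurance 290.56 + brokerage 147.75 + duty 2838.37 = 3276.68

Seller: CAD 121938.08; buyer: CAD 3276.68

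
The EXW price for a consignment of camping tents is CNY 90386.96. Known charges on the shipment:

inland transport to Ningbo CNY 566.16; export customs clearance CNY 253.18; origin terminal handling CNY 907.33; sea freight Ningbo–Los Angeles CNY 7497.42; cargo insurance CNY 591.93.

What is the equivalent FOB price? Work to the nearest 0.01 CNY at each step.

Not relevant to the conversion: insurance, freight — on the buyer under both terms; not part of either seller's price.
From EXW to FOB, the seller additionally bears: inland to port, export clearance, origin terminal.
FOB price = 90386.96 + 566.16 + 253.18 + 907.33 = 92113.63

FOB price: CNY 92113.63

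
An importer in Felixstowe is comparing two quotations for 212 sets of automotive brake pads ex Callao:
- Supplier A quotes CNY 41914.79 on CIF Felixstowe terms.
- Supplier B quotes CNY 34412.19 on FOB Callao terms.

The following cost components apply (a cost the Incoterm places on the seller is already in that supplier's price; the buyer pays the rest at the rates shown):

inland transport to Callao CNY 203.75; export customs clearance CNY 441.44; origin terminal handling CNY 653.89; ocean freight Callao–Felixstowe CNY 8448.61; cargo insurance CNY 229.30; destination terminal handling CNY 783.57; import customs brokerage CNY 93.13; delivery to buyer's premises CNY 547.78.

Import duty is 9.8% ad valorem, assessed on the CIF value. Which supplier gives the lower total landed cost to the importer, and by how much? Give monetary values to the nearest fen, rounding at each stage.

Supplier A (CIF):
The CIF price already equals the CIF value: 41914.79
Import duty = 41914.79 × 9.8% = 4107.65
Buyer bears (A): 783.57 + 93.13 + 547.78 = 1424.48
Landed cost (A) = invoice 41914.79 + 1424.48 + duty 4107.65 = 47446.92
Supplier B (FOB):
CIF value = FOB price + freight + insurance = 34412.19 + 8448.61 + 229.30 = 43090.10
Import duty = 43090.10 × 9.8% = 4222.83
Buyer bears (B): 8448.61 + 229.30 + 783.57 + 93.13 + 547.78 = 10102.39
Landed cost (B) = invoice 34412.19 + 10102.39 + duty 4222.83 = 48737.41
Difference = |47446.92 − 48737.41| = 1290.49

Supplier A is cheaper by CNY 1290.49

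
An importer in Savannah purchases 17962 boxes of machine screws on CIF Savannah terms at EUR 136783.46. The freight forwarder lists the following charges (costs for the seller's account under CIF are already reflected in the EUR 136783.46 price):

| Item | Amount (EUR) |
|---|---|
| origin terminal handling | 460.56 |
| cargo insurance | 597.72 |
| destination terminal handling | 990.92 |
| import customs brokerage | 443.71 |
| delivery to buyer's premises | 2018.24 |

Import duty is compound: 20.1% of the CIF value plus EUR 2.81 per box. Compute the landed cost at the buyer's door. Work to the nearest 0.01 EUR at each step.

CIF: the seller pays costs through ocean freight and marine insurance to the destination port.
Already in the invoice (seller's account under CIF): origin terminal, insurance — exclude.
The CIF price already equals the CIF value: 136783.46
Ad valorem component: 136783.46 × 20.1% = 27493.48
Specific component: 17962 × 2.81 = 50473.22
Import duty = 27493.48 + 50473.22 = 77966.70
Buyer bears: destination terminal 990.92 + brokerage 443.71 + delivery 2018.24 + duty 77966.70 = 81419.57
Landed cost = invoice 136783.46 + 81419.57 = 218203.03

Total landed cost: EUR 218203.03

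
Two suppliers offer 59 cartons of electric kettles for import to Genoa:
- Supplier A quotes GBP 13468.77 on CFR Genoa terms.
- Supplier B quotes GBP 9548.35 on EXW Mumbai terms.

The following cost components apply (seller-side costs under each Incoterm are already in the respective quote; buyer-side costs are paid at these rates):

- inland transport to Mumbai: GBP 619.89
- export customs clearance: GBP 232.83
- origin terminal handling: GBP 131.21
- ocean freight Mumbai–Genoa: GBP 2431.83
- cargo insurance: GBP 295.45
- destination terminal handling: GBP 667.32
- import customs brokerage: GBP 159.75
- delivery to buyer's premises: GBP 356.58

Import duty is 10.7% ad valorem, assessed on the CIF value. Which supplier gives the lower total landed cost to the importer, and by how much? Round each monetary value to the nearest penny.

Supplier B is cheaper by GBP 558.66

Supplier A (CFR):
CIF value = CFR price + insurance = 13468.77 + 295.45 = 13764.22
Import duty = 13764.22 × 10.7% = 1472.77
Buyer bears (A): 295.45 + 667.32 + 159.75 + 356.58 = 1479.10
Landed cost (A) = invoice 13468.77 + 1479.10 + duty 1472.77 = 16420.64
Supplier B (EXW):
CIF value = EXW price + inland to port + export clearance + origin terminal + freight + insurance = 9548.35 + 619.89 + 232.83 + 131.21 + 2431.83 + 295.45 = 13259.56
Import duty = 13259.56 × 10.7% = 1418.77
Buyer bears (B): 619.89 + 232.83 + 131.21 + 2431.83 + 295.45 + 667.32 + 159.75 + 356.58 = 4894.86
Landed cost (B) = invoice 9548.35 + 4894.86 + duty 1418.77 = 15861.98
Difference = |16420.64 − 15861.98| = 558.66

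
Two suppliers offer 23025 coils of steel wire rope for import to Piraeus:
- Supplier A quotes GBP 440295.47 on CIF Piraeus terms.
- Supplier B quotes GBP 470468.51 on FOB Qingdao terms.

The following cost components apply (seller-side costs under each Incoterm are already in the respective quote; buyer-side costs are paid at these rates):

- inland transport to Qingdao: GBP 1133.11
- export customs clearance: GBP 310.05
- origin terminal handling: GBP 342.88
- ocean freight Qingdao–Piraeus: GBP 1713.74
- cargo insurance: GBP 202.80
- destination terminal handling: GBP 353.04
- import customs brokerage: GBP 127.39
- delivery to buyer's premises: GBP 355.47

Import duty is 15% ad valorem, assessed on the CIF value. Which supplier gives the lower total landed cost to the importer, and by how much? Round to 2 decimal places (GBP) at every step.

Supplier A is cheaper by GBP 36903.02

Supplier A (CIF):
The CIF price already equals the CIF value: 440295.47
Import duty = 440295.47 × 15% = 66044.32
Buyer bears (A): 353.04 + 127.39 + 355.47 = 835.90
Landed cost (A) = invoice 440295.47 + 835.90 + duty 66044.32 = 507175.69
Supplier B (FOB):
CIF value = FOB price + freight + insurance = 470468.51 + 1713.74 + 202.80 = 472385.05
Import duty = 472385.05 × 15% = 70857.76
Buyer bears (B): 1713.74 + 202.80 + 353.04 + 127.39 + 355.47 = 2752.44
Landed cost (B) = invoice 470468.51 + 2752.44 + duty 70857.76 = 544078.71
Difference = |507175.69 − 544078.71| = 36903.02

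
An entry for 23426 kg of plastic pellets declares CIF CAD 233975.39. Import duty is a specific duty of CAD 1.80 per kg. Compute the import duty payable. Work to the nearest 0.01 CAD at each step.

Import duty = 23426 × 1.80 = 42166.80

Import duty: CAD 42166.80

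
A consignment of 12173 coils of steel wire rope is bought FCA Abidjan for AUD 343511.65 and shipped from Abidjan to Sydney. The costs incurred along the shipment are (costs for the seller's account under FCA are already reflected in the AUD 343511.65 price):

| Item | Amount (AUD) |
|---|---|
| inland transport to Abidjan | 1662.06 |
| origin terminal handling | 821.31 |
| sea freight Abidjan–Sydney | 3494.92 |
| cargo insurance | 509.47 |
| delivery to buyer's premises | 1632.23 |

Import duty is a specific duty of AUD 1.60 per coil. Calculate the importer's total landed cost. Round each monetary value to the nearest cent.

Total landed cost: AUD 369446.38

FCA: the seller delivers export-cleared goods to the carrier; the buyer bears costs from that point.
Already in the invoice (seller's account under FCA): inland to port — exclude.
CIF value = FCA price + origin terminal + freight + insurance = 343511.65 + 821.31 + 3494.92 + 509.47 = 348337.35
Import duty = 12173 × 1.60 = 19476.80
Buyer bears: origin terminal 821.31 + freight 3494.92 + insurance 509.47 + delivery 1632.23 + duty 19476.80 = 25934.73
Landed cost = invoice 343511.65 + 25934.73 = 369446.38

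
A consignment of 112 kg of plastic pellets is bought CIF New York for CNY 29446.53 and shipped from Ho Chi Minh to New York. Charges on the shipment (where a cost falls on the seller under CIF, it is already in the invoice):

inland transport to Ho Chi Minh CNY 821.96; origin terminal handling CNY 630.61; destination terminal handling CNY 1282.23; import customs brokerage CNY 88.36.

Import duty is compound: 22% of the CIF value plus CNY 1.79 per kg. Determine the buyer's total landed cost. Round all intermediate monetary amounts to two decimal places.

CIF: the seller pays costs through ocean freight and marine insurance to the destination port.
Already in the invoice (seller's account under CIF): inland to port, origin terminal — exclude.
The CIF price already equals the CIF value: 29446.53
Ad valorem component: 29446.53 × 22% = 6478.24
Specific component: 112 × 1.79 = 200.48
Import duty = 6478.24 + 200.48 = 6678.72
Buyer bears: destination terminal 1282.23 + brokerage 88.36 + duty 6678.72 = 8049.31
Landed cost = invoice 29446.53 + 8049.31 = 37495.84

Total landed cost: CNY 37495.84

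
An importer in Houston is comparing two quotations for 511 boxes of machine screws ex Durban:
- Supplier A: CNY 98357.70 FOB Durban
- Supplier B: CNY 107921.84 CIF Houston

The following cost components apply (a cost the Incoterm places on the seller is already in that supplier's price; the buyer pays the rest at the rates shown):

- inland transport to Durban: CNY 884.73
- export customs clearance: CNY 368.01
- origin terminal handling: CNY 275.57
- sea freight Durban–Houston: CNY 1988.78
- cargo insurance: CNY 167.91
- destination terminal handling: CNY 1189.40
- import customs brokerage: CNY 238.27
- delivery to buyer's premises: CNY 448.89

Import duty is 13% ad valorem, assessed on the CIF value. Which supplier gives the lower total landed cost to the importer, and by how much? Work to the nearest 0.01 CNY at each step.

Supplier A (FOB):
CIF value = FOB price + freight + insurance = 98357.70 + 1988.78 + 167.91 = 100514.39
Import duty = 100514.39 × 13% = 13066.87
Buyer bears (A): 1988.78 + 167.91 + 1189.40 + 238.27 + 448.89 = 4033.25
Landed cost (A) = invoice 98357.70 + 4033.25 + duty 13066.87 = 115457.82
Supplier B (CIF):
The CIF price already equals the CIF value: 107921.84
Import duty = 107921.84 × 13% = 14029.84
Buyer bears (B): 1189.40 + 238.27 + 448.89 = 1876.56
Landed cost (B) = invoice 107921.84 + 1876.56 + duty 14029.84 = 123828.24
Difference = |115457.82 − 123828.24| = 8370.42

Supplier A is cheaper by CNY 8370.42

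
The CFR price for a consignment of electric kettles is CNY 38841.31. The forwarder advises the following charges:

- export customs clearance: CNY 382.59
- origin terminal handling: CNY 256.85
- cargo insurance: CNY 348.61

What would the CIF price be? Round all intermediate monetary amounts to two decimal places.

CIF price: CNY 39189.92

Not relevant to the conversion: origin terminal, export clearance — on the seller under both CFR and CIF; already in the CFR price and stays in the CIF price.
From CFR to CIF, the seller additionally bears: insurance.
CIF price = 38841.31 + 348.61 = 39189.92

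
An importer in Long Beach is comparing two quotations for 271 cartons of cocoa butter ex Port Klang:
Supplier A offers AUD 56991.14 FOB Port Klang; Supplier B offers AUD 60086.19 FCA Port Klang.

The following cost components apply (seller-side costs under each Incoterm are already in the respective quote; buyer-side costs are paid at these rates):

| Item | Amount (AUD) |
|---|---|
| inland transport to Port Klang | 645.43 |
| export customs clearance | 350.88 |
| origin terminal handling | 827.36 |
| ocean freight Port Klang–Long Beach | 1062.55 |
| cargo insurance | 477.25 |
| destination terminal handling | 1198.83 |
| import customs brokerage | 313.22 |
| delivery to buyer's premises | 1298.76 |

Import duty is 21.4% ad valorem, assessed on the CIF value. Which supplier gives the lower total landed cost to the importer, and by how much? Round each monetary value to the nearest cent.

Supplier A (FOB):
CIF value = FOB price + freight + insurance = 56991.14 + 1062.55 + 477.25 = 58530.94
Import duty = 58530.94 × 21.4% = 12525.62
Buyer bears (A): 1062.55 + 477.25 + 1198.83 + 313.22 + 1298.76 = 4350.61
Landed cost (A) = invoice 56991.14 + 4350.61 + duty 12525.62 = 73867.37
Supplier B (FCA):
CIF value = FCA price + origin terminal + freight + insurance = 60086.19 + 827.36 + 1062.55 + 477.25 = 62453.35
Import duty = 62453.35 × 21.4% = 13365.02
Buyer bears (B): 827.36 + 1062.55 + 477.25 + 1198.83 + 313.22 + 1298.76 = 5177.97
Landed cost (B) = invoice 60086.19 + 5177.97 + duty 13365.02 = 78629.18
Difference = |73867.37 − 78629.18| = 4761.81

Supplier A is cheaper by AUD 4761.81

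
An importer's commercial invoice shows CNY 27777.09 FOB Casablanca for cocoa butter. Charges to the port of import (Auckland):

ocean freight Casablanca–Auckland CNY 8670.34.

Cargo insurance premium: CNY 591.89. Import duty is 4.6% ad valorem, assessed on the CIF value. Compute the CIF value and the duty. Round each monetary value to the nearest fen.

CIF value: CNY 37039.32; import duty: CNY 1703.81

CIF = FOB price + freight + insurance
CIF = 27777.09 + 8670.34 + 591.89 = 37039.32
Import duty = 37039.32 × 4.6% = 1703.81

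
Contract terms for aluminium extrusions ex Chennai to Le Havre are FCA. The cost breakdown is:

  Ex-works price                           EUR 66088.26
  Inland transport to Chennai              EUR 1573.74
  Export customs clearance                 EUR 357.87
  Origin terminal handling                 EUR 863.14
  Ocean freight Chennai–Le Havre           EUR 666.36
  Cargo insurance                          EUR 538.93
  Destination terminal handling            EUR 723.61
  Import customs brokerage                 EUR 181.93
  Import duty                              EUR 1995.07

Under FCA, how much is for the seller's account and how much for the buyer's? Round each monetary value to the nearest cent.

FCA: the seller delivers export-cleared goods to the carrier; the buyer bears costs from that point.
Seller's account: goods 66088.26 + inland to port 1573.74 + export clearance 357.87 = 68019.87
Buyer's account: origin terminal 863.14 + freight 666.36 + insurance 538.93 + destination terminal 723.61 + brokerage 181.93 + duty 1995.07 = 4969.04

Seller: EUR 68019.87; buyer: EUR 4969.04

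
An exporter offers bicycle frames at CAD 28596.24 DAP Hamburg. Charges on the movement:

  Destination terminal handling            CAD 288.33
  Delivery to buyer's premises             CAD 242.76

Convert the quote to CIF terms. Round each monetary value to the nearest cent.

CIF price: CAD 28065.15

From DAP to CIF, the seller no longer bears: destination terminal, delivery.
CIF price = 28596.24 − 288.33 − 242.76 = 28065.15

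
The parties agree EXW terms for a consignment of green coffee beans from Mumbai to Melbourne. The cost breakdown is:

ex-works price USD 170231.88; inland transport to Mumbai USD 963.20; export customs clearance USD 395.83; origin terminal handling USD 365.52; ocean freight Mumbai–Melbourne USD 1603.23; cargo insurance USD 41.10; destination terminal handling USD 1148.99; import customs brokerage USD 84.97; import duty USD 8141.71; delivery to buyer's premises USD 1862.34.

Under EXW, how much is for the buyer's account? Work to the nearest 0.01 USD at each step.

Buyer's account: USD 14606.89

EXW: the seller makes goods available at their premises; the buyer bears all onward costs.
Seller's account: goods 170231.88 = 170231.88
Buyer's account: inland to port 963.20 + export clearance 395.83 + origin terminal 365.52 + freight 1603.23 + insurance 41.10 + destination terminal 1148.99 + brokerage 84.97 + duty 8141.71 + delivery 1862.34 = 14606.89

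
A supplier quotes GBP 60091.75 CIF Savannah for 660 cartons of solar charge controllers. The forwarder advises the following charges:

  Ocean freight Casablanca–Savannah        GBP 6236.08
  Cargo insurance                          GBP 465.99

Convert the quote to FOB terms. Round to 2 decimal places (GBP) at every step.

FOB price: GBP 53389.68

From CIF to FOB, the seller no longer bears: freight, insurance.
FOB price = 60091.75 − 6236.08 − 465.99 = 53389.68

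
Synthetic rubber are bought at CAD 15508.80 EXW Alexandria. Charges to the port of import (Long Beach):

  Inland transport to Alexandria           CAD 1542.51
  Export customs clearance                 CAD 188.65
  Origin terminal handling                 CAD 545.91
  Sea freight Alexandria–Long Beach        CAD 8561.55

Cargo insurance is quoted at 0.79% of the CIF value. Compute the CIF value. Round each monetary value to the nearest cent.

Let C be the CIF value. C = EXW price + pre-shipment costs + freight + 0.79% × C
C − 0.79% × C = 15508.80 + 1542.51 + 188.65 + 545.91 + 8561.55
0.9921 × C = 26347.42
C = 26347.42 / 0.9921 = 26557.22
Insurance premium = 0.79% × 26557.22 = 209.80

CIF value: CAD 26557.22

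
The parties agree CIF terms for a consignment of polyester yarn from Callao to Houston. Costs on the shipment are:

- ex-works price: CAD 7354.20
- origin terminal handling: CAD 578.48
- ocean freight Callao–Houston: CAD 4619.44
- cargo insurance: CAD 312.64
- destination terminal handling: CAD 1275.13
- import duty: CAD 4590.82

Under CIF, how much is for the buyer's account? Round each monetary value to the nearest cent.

Buyer's account: CAD 5865.95

CIF: the seller pays costs through ocean freight and marine insurance to the destination port.
Seller's account: goods 7354.20 + origin terminal 578.48 + freight 4619.44 + insurance 312.64 = 12864.76
Buyer's account: destination terminal 1275.13 + duty 4590.82 = 5865.95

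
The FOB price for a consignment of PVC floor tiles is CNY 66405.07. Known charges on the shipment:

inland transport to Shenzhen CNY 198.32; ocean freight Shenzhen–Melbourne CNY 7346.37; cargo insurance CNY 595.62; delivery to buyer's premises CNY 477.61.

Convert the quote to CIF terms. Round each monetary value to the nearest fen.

CIF price: CNY 74347.06

Not relevant to the conversion: inland to port — on the seller under both FOB and CIF; already in the FOB price and stays in the CIF price. delivery — on the buyer under both terms; not part of either seller's price.
From FOB to CIF, the seller additionally bears: freight, insurance.
CIF price = 66405.07 + 7346.37 + 595.62 = 74347.06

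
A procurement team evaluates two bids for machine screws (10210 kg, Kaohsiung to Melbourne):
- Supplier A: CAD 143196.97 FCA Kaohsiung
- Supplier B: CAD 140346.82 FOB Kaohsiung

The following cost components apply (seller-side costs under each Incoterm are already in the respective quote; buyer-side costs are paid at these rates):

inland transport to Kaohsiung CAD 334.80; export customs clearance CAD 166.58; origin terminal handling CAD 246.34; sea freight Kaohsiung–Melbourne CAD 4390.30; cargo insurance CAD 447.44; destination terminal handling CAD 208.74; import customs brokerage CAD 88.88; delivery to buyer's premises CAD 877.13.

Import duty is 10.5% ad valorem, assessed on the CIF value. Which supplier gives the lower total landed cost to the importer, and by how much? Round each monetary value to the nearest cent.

Supplier A (FCA):
CIF value = FCA price + origin terminal + freight + insurance = 143196.97 + 246.34 + 4390.30 + 447.44 = 148281.05
Import duty = 148281.05 × 10.5% = 15569.51
Buyer bears (A): 246.34 + 4390.30 + 447.44 + 208.74 + 88.88 + 877.13 = 6258.83
Landed cost (A) = invoice 143196.97 + 6258.83 + duty 15569.51 = 165025.31
Supplier B (FOB):
CIF value = FOB price + freight + insurance = 140346.82 + 4390.30 + 447.44 = 145184.56
Import duty = 145184.56 × 10.5% = 15244.38
Buyer bears (B): 4390.30 + 447.44 + 208.74 + 88.88 + 877.13 = 6012.49
Landed cost (B) = invoice 140346.82 + 6012.49 + duty 15244.38 = 161603.69
Difference = |165025.31 − 161603.69| = 3421.62

Supplier B is cheaper by CAD 3421.62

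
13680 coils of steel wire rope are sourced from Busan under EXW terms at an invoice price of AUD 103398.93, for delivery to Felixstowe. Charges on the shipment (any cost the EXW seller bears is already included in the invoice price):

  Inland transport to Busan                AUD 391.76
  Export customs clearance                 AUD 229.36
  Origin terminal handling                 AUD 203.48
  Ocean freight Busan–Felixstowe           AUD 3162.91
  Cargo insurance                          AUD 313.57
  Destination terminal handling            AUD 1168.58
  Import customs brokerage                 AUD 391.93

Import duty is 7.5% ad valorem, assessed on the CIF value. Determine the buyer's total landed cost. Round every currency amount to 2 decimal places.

EXW: the seller makes goods available at their premises; the buyer bears all onward costs.
CIF value = EXW price + inland to port + export clearance + origin terminal + freight + insurance = 103398.93 + 391.76 + 229.36 + 203.48 + 3162.91 + 313.57 = 107700.01
Import duty = 107700.01 × 7.5% = 8077.50
Buyer bears: inland to port 391.76 + export clearance 229.36 + origin terminal 203.48 + freight 3162.91 + insurance 313.57 + destination terminal 1168.58 + brokerage 391.93 + duty 8077.50 = 13939.09
Landed cost = invoice 103398.93 + 13939.09 = 117338.02

Total landed cost: AUD 117338.02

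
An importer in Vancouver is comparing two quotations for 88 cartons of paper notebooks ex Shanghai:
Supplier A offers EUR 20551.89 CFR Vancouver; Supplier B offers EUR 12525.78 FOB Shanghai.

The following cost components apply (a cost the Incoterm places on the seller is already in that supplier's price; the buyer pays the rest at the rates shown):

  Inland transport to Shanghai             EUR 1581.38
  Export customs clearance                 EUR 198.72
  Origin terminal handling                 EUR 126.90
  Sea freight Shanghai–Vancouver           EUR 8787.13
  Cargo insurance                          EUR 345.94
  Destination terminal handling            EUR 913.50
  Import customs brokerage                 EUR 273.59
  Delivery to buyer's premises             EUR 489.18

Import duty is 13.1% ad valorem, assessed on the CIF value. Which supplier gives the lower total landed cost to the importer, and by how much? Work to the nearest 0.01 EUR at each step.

Supplier A is cheaper by EUR 860.71

Supplier A (CFR):
CIF value = CFR price + insurance = 20551.89 + 345.94 = 20897.83
Import duty = 20897.83 × 13.1% = 2737.62
Buyer bears (A): 345.94 + 913.50 + 273.59 + 489.18 = 2022.21
Landed cost (A) = invoice 20551.89 + 2022.21 + duty 2737.62 = 25311.72
Supplier B (FOB):
CIF value = FOB price + freight + insurance = 12525.78 + 8787.13 + 345.94 = 21658.85
Import duty = 21658.85 × 13.1% = 2837.31
Buyer bears (B): 8787.13 + 345.94 + 913.50 + 273.59 + 489.18 = 10809.34
Landed cost (B) = invoice 12525.78 + 10809.34 + duty 2837.31 = 26172.43
Difference = |25311.72 − 26172.43| = 860.71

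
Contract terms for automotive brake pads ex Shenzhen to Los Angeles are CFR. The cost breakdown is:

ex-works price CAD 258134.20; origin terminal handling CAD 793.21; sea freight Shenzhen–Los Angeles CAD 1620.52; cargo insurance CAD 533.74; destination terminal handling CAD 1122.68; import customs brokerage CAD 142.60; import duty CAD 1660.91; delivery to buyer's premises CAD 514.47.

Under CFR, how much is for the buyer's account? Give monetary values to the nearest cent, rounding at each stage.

Buyer's account: CAD 3974.40

CFR: the seller pays costs through ocean freight to the destination port, but not insurance.
Seller's account: goods 258134.20 + origin terminal 793.21 + freight 1620.52 = 260547.93
Buyer's account: insurance 533.74 + destination terminal 1122.68 + brokerage 142.60 + duty 1660.91 + delivery 514.47 = 3974.40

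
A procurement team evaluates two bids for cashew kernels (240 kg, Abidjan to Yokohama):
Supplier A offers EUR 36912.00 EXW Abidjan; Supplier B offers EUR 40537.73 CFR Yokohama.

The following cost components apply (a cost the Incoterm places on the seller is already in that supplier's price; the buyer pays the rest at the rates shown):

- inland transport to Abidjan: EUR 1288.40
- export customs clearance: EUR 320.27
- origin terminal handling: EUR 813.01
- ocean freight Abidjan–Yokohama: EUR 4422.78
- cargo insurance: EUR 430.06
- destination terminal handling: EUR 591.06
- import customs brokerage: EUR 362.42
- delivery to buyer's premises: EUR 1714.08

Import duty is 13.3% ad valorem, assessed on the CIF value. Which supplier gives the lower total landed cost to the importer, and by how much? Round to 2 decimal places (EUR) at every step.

Supplier B is cheaper by EUR 3646.82

Supplier A (EXW):
CIF value = EXW price + inland to port + export clearance + origin terminal + freight + insurance = 36912.00 + 1288.40 + 320.27 + 813.01 + 4422.78 + 430.06 = 44186.52
Import duty = 44186.52 × 13.3% = 5876.81
Buyer bears (A): 1288.40 + 320.27 + 813.01 + 4422.78 + 430.06 + 591.06 + 362.42 + 1714.08 = 9942.08
Landed cost (A) = invoice 36912.00 + 9942.08 + duty 5876.81 = 52730.89
Supplier B (CFR):
CIF value = CFR price + insurance = 40537.73 + 430.06 = 40967.79
Import duty = 40967.79 × 13.3% = 5448.72
Buyer bears (B): 430.06 + 591.06 + 362.42 + 1714.08 = 3097.62
Landed cost (B) = invoice 40537.73 + 3097.62 + duty 5448.72 = 49084.07
Difference = |52730.89 − 49084.07| = 3646.82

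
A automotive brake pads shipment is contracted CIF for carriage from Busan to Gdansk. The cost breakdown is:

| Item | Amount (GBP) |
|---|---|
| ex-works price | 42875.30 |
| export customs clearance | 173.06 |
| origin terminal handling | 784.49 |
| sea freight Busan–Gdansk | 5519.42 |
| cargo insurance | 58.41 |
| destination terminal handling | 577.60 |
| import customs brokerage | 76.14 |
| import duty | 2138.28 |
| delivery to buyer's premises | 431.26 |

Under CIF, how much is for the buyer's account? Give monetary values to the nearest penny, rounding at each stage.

CIF: the seller pays costs through ocean freight and marine insurance to the destination port.
Seller's account: goods 42875.30 + export clearance 173.06 + origin terminal 784.49 + freight 5519.42 + insurance 58.41 = 49410.68
Buyer's account: destination terminal 577.60 + brokerage 76.14 + duty 2138.28 + delivery 431.26 = 3223.28

Buyer's account: GBP 3223.28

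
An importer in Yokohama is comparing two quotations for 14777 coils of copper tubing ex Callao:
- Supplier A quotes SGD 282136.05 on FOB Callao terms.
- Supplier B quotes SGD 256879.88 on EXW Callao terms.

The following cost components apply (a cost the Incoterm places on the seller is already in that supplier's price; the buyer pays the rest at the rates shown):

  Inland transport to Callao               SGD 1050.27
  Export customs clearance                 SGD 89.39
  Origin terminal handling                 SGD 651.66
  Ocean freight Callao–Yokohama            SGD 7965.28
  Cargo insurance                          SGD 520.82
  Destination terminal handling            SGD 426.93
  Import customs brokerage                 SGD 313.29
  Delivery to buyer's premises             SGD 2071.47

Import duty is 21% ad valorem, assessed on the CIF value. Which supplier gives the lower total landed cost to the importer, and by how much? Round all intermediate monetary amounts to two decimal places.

Supplier B is cheaper by SGD 28392.47

Supplier A (FOB):
CIF value = FOB price + freight + insurance = 282136.05 + 7965.28 + 520.82 = 290622.15
Import duty = 290622.15 × 21% = 61030.65
Buyer bears (A): 7965.28 + 520.82 + 426.93 + 313.29 + 2071.47 = 11297.79
Landed cost (A) = invoice 282136.05 + 11297.79 + duty 61030.65 = 354464.49
Supplier B (EXW):
CIF value = EXW price + inland to port + export clearance + origin terminal + freight + insurance = 256879.88 + 1050.27 + 89.39 + 651.66 + 7965.28 + 520.82 = 267157.30
Import duty = 267157.30 × 21% = 56103.03
Buyer bears (B): 1050.27 + 89.39 + 651.66 + 7965.28 + 520.82 + 426.93 + 313.29 + 2071.47 = 13089.11
Landed cost (B) = invoice 256879.88 + 13089.11 + duty 56103.03 = 326072.02
Difference = |354464.49 − 326072.02| = 28392.47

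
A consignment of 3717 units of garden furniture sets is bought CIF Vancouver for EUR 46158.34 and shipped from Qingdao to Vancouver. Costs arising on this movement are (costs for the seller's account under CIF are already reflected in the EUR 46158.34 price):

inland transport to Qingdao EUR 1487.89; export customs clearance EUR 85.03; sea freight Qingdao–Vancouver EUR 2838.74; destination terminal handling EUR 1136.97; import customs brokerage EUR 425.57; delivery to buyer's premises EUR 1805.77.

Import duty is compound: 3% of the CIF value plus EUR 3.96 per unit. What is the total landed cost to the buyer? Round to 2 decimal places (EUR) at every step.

Total landed cost: EUR 65630.72

CIF: the seller pays costs through ocean freight and marine insurance to the destination port.
Already in the invoice (seller's account under CIF): inland to port, export clearance, freight — exclude.
The CIF price already equals the CIF value: 46158.34
Ad valorem component: 46158.34 × 3% = 1384.75
Specific component: 3717 × 3.96 = 14719.32
Import duty = 1384.75 + 14719.32 = 16104.07
Buyer bears: destination terminal 1136.97 + brokerage 425.57 + delivery 1805.77 + duty 16104.07 = 19472.38
Landed cost = invoice 46158.34 + 19472.38 = 65630.72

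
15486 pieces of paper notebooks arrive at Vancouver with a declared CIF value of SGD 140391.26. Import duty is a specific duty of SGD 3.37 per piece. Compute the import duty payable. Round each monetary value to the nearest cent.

Import duty: SGD 52187.82

Import duty = 15486 × 3.37 = 52187.82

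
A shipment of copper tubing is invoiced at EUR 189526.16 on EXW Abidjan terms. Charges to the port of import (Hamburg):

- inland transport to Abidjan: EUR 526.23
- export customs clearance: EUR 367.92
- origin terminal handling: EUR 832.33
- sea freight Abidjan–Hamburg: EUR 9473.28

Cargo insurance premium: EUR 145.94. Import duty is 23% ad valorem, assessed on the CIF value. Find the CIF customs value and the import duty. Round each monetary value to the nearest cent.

CIF value: EUR 200871.86; import duty: EUR 46200.53

CIF = EXW price + pre-shipment costs + freight + insurance
CIF = 189526.16 + 526.23 + 367.92 + 832.33 + 9473.28 + 145.94 = 200871.86
Import duty = 200871.86 × 23% = 46200.53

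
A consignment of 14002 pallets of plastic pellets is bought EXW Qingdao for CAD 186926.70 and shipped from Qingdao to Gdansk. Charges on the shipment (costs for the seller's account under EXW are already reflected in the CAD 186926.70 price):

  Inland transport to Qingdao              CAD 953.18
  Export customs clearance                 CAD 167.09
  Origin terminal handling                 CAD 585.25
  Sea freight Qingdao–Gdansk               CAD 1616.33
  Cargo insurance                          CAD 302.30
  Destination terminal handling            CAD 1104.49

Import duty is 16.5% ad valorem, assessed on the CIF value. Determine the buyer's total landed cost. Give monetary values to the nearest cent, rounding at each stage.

Total landed cost: CAD 223096.23

EXW: the seller makes goods available at their premises; the buyer bears all onward costs.
CIF value = EXW price + inland to port + export clearance + origin terminal + freight + insurance = 186926.70 + 953.18 + 167.09 + 585.25 + 1616.33 + 302.30 = 190550.85
Import duty = 190550.85 × 16.5% = 31440.89
Buyer bears: inland to port 953.18 + export clearance 167.09 + origin terminal 585.25 + freight 1616.33 + insurance 302.30 + destination terminal 1104.49 + duty 31440.89 = 36169.53
Landed cost = invoice 186926.70 + 36169.53 = 223096.23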